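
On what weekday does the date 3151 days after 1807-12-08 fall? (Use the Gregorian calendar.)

First find the weekday of Dec 8, 1807. Doomsday rule: the anchor day for the 1800s is Friday. For year 07: 7÷12 = 0 r 7, and 7÷4 = 1, so 0+7+1 = 8.
Friday + 8 ≡ Saturday — that's 1807's doomsday.
In December the doomsday date is Dec 12.
Dec 8 is 4 days before Dec 12; 4 mod 7 = 4, so Saturday − 4 = Tuesday.
3151 mod 7 = 1, so 3151 days after a Tuesday is Tuesday + 1 = Wednesday.

Wednesday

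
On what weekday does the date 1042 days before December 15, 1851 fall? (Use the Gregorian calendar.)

Dec 15, 1851 is a Monday.
1042 mod 7 = 6, so 1042 days before a Monday is Monday − 6 = Tuesday.

Tuesday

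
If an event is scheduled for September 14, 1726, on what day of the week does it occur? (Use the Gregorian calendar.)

Saturday

Doomsday rule: the anchor day for the 1700s is Sunday. For year 26: 26÷12 = 2 r 2, and 2÷4 = 0, so 2+2+0 = 4.
Sunday + 4 ≡ Thursday — that's 1726's doomsday.
In September the doomsday date is Sep 5.
Sep 14 is 9 days after Sep 5; 9 mod 7 = 2, so Thursday + 2 = Saturday.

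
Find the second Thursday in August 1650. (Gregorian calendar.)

August 11, 1650

August 1, 1650 is a Monday.
The first Thursday is therefore August 4 (3 days later).
The second Thursday is 4 + 1×7 = August 11.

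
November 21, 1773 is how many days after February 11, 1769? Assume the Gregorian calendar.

1744

Feb 11, 1769 → Feb 11, 1770: 365 days.
Feb 11, 1770 → Feb 11, 1771: 365 days.
Feb 11, 1771 → Feb 11, 1772: 365 days.
Feb 11, 1772 → Feb 11, 1773: 366 days (Feb 29, 1772 is in that span).
Feb 11, 1773 → Mar 11, 1773: 28 days (February has 28).
Mar 11, 1773 → Apr 11, 1773: 31 days (March has 31).
Apr 11, 1773 → May 11, 1773: 30 days (April has 30).
May 11, 1773 → Jun 11, 1773: 31 days (May has 31).
Jun 11, 1773 → Jul 11, 1773: 30 days (June has 30).
Jul 11, 1773 → Aug 11, 1773: 31 days (July has 31).
Aug 11, 1773 → Sep 11, 1773: 31 days (August has 31).
Sep 11, 1773 → Oct 11, 1773: 30 days (September has 30).
Oct 11, 1773 → Nov 11, 1773: 31 days (October has 31).
Nov 11, 1773 → Nov 21, 1773: 10 days.
Total: 1744 days.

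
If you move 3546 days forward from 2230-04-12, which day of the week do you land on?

Friday

First find the weekday of Apr 12, 2230. Doomsday rule: the anchor day for the 2200s is Friday. For year 30: 30÷12 = 2 r 6, and 6÷4 = 1, so 2+6+1 = 9.
Friday + 9 ≡ Sunday — that's 2230's doomsday.
In April the doomsday date is Apr 4.
Apr 12 is 8 days after Apr 4; 8 mod 7 = 1, so Sunday + 1 = Monday.
3546 mod 7 = 4, so 3546 days after a Monday is Monday + 4 = Friday.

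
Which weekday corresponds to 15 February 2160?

Friday

Doomsday rule: the anchor day for the 2100s is Sunday. For year 60: 60÷12 = 5 r 0, and 0÷4 = 0, so 5+0+0 = 5.
Sunday + 5 ≡ Friday — that's 2160's doomsday.
In February the doomsday date is Feb 29 (2160 is a leap year (divisible by 4)).
Feb 15 is 14 days before Feb 29; 14 mod 7 = 0, so Friday − 0 = Friday.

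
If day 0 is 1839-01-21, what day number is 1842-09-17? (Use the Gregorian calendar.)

Jan 21, 1839 → Jan 21, 1840: 365 days.
Jan 21, 1840 → Jan 21, 1841: 366 days (Feb 29, 1840 is in that span).
Jan 21, 1841 → Jan 21, 1842: 365 days.
Jan 21, 1842 → Feb 21, 1842: 31 days (January has 31).
Feb 21, 1842 → Mar 21, 1842: 28 days (February has 28).
Mar 21, 1842 → Apr 21, 1842: 31 days (March has 31).
Apr 21, 1842 → May 21, 1842: 30 days (April has 30).
May 21, 1842 → Jun 21, 1842: 31 days (May has 31).
Jun 21, 1842 → Jul 21, 1842: 30 days (June has 30).
Jul 21, 1842 → Aug 21, 1842: 31 days (July has 31).
Aug 21, 1842 → Sep 17, 1842: 27 days.
Total: 1335 days.

1335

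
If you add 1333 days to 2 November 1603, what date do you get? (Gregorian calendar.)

+366 (one year; includes Feb 29, 1604) → Nov 2, 1604 (967 left).
+365 (one year) → Nov 2, 1605 (602 left).
+365 (one year) → Nov 2, 1606 (237 left).
Nov has 30 days: +29 → Dec 1, 1606 (208 left).
Dec has 31 days: +31 → Jan 1, 1607 (177 left).
Jan has 31 days: +31 → Feb 1, 1607 (146 left).
Feb has 28 days: +28 → Mar 1, 1607 (118 left).
Mar has 31 days: +31 → Apr 1, 1607 (87 left).
Apr has 30 days: +30 → May 1, 1607 (57 left).
May has 31 days: +31 → Jun 1, 1607 (26 left).
+26 → Jun 27, 1607.

June 27, 1607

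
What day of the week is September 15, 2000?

Friday

Doomsday rule: the anchor day for the 2000s is Tuesday. For year 00: 0÷12 = 0 r 0, and 0÷4 = 0, so 0+0+0 = 0.
Tuesday + 0 ≡ Tuesday — that's 2000's doomsday.
In September the doomsday date is Sep 5.
Sep 15 is 10 days after Sep 5; 10 mod 7 = 3, so Tuesday + 3 = Friday.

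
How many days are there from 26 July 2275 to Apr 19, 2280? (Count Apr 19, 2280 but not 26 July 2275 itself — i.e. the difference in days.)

Jul 26, 2275 → Jul 26, 2276: 366 days (Feb 29, 2276 is in that span).
Jul 26, 2276 → Jul 26, 2277: 365 days.
Jul 26, 2277 → Jul 26, 2278: 365 days.
Jul 26, 2278 → Jul 26, 2279: 365 days.
Jul 26, 2279 → Aug 26, 2279: 31 days (July has 31).
Aug 26, 2279 → Sep 26, 2279: 31 days (August has 31).
Sep 26, 2279 → Oct 26, 2279: 30 days (September has 30).
Oct 26, 2279 → Nov 26, 2279: 31 days (October has 31).
Nov 26, 2279 → Dec 26, 2279: 30 days (November has 30).
Dec 26, 2279 → Jan 26, 2280: 31 days (December has 31).
Jan 26, 2280 → Feb 26, 2280: 31 days (January has 31).
Feb 26, 2280 → Mar 26, 2280: 29 days (February has 29).
Mar 26, 2280 → Apr 19, 2280: 24 days.
Total: 1729 days.

1729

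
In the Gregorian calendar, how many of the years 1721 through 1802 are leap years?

19

Multiples of 4 in [1721,1802]: 20.
Of those, multiples of 100: 1 (not leap unless ÷400).
Multiples of 400: 0.
Leap years = 20 − 1 + 0 = 19.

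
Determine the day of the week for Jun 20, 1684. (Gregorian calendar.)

Tuesday

Doomsday rule: the anchor day for the 1600s is Tuesday. For year 84: 84÷12 = 7 r 0, and 0÷4 = 0, so 7+0+0 = 7.
Tuesday + 7 ≡ Tuesday — that's 1684's doomsday.
In June the doomsday date is Jun 6.
Jun 20 is 14 days after Jun 6; 14 mod 7 = 0, so Tuesday + 0 = Tuesday.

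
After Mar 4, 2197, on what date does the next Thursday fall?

Mar 4, 2197 is a Saturday.
From Saturday to the next Thursday is 5 days.
Mar 4, 2197 + 5 = Mar 9, 2197.

March 9, 2197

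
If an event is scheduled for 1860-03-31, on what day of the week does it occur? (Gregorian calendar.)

Saturday

Doomsday rule: the anchor day for the 1800s is Friday. For year 60: 60÷12 = 5 r 0, and 0÷4 = 0, so 5+0+0 = 5.
Friday + 5 ≡ Wednesday — that's 1860's doomsday.
In March the doomsday date is Mar 14.
Mar 31 is 17 days after Mar 14; 17 mod 7 = 3, so Wednesday + 3 = Saturday.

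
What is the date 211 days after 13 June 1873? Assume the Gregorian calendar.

January 10, 1874

Jun has 30 days: +18 → Jul 1, 1873 (193 left).
Jul has 31 days: +31 → Aug 1, 1873 (162 left).
Aug has 31 days: +31 → Sep 1, 1873 (131 left).
Sep has 30 days: +30 → Oct 1, 1873 (101 left).
Oct has 31 days: +31 → Nov 1, 1873 (70 left).
Nov has 30 days: +30 → Dec 1, 1873 (40 left).
Dec has 31 days: +31 → Jan 1, 1874 (9 left).
+9 → Jan 10, 1874.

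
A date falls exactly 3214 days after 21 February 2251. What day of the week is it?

Feb 21, 2251 is a Friday.
3214 mod 7 = 1, so 3214 days after a Friday is Friday + 1 = Saturday.

Saturday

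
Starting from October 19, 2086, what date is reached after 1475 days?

November 2, 2090

+365 (one year) → Oct 19, 2087 (1110 left).
+366 (one year; includes Feb 29, 2088) → Oct 19, 2088 (744 left).
+365 (one year) → Oct 19, 2089 (379 left).
Oct has 31 days: +13 → Nov 1, 2089 (366 left).
Nov has 30 days: +30 → Dec 1, 2089 (336 left).
Dec has 31 days: +31 → Jan 1, 2090 (305 left).
Jan has 31 days: +31 → Feb 1, 2090 (274 left).
Feb has 28 days: +28 → Mar 1, 2090 (246 left).
Mar has 31 days: +31 → Apr 1, 2090 (215 left).
Apr has 30 days: +30 → May 1, 2090 (185 left).
May has 31 days: +31 → Jun 1, 2090 (154 left).
Jun has 30 days: +30 → Jul 1, 2090 (124 left).
Jul has 31 days: +31 → Aug 1, 2090 (93 left).
Aug has 31 days: +31 → Sep 1, 2090 (62 left).
Sep has 30 days: +30 → Oct 1, 2090 (32 left).
Oct has 31 days: +31 → Nov 1, 2090 (1 left).
+1 → Nov 2, 2090.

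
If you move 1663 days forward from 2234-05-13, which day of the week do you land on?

May 13, 2234 is a Tuesday.
1663 mod 7 = 4, so 1663 days after a Tuesday is Tuesday + 4 = Saturday.

Saturday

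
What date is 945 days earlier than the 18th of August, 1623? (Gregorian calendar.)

January 15, 1621

−365 (one year) → Aug 18, 1622 (580 left).
−365 (one year) → Aug 18, 1621 (215 left).
−18 → Jul 31, 1621 (end of Jul, 31 days; 197 left).
−31 → Jun 30, 1621 (end of Jun, 30 days; 166 left).
−30 → May 31, 1621 (end of May, 31 days; 136 left).
−31 → Apr 30, 1621 (end of Apr, 30 days; 105 left).
−30 → Mar 31, 1621 (end of Mar, 31 days; 75 left).
−31 → Feb 28, 1621 (end of Feb, 28 days; 44 left).
−28 → Jan 31, 1621 (end of Jan, 31 days; 16 left).
−16 → Jan 15, 1621.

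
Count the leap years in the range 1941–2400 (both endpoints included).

112

Multiples of 4 in [1941,2400]: 115.
Of those, multiples of 100: 5 (not leap unless ÷400).
Multiples of 400: 2.
Leap years = 115 − 5 + 2 = 112.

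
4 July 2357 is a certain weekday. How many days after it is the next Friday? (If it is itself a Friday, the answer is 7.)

Jul 4, 2357 is a Thursday.
From Thursday to the next Friday is 1 day.

1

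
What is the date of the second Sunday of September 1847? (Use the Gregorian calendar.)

September 1, 1847 is a Wednesday.
The first Sunday is therefore September 5 (4 days later).
The second Sunday is 5 + 1×7 = September 12.

September 12, 1847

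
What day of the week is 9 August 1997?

January 1, 1997 is a Wednesday.
Jan 1, 1997 → Feb 1, 1997: 31 days (January has 31).
Feb 1, 1997 → Mar 1, 1997: 28 days (February has 28).
Mar 1, 1997 → Apr 1, 1997: 31 days (March has 31).
Apr 1, 1997 → May 1, 1997: 30 days (April has 30).
May 1, 1997 → Jun 1, 1997: 31 days (May has 31).
Jun 1, 1997 → Jul 1, 1997: 30 days (June has 30).
Jul 1, 1997 → Aug 1, 1997: 31 days (July has 31).
Aug 1, 1997 → Aug 9, 1997: 8 days.
Total: 220 days.
220 mod 7 = 3, so Wednesday + 3 = Saturday.

Saturday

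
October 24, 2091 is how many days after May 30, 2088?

1242

May 30, 2088 → May 30, 2089: 365 days.
May 30, 2089 → May 30, 2090: 365 days.
May 30, 2090 → May 30, 2091: 365 days.
May 30, 2091 → Jun 30, 2091: 31 days (May has 31).
Jun 30, 2091 → Jul 30, 2091: 30 days (June has 30).
Jul 30, 2091 → Aug 30, 2091: 31 days (July has 31).
Aug 30, 2091 → Sep 30, 2091: 31 days (August has 31).
Sep 30, 2091 → Oct 24, 2091: 24 days.
Total: 1242 days.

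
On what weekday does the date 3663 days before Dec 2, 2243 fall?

Dec 2, 2243 is a Saturday.
3663 mod 7 = 2, so 3663 days before a Saturday is Saturday − 2 = Thursday.

Thursday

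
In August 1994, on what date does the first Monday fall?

August 1, 1994

August 1, 1994 is a Monday.
The first Monday is therefore August 1 (same day).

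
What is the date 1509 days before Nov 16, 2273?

September 29, 2269

−365 (one year) → Nov 16, 2272 (1144 left).
−366 (one year; includes Feb 29, 2272) → Nov 16, 2271 (778 left).
−365 (one year) → Nov 16, 2270 (413 left).
−365 (one year) → Nov 16, 2269 (48 left).
−16 → Oct 31, 2269 (end of Oct, 31 days; 32 left).
−31 → Sep 30, 2269 (end of Sep, 30 days; 1 left).
−1 → Sep 29, 2269.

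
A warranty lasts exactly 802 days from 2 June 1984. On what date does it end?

August 13, 1986

+365 (one year) → Jun 2, 1985 (437 left).
+365 (one year) → Jun 2, 1986 (72 left).
Jun has 30 days: +29 → Jul 1, 1986 (43 left).
Jul has 31 days: +31 → Aug 1, 1986 (12 left).
+12 → Aug 13, 1986.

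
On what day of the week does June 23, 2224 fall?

Wednesday

January 1, 2224 is a Thursday.
Jan 1, 2224 → Feb 1, 2224: 31 days (January has 31).
Feb 1, 2224 → Mar 1, 2224: 29 days (February has 29).
Mar 1, 2224 → Apr 1, 2224: 31 days (March has 31).
Apr 1, 2224 → May 1, 2224: 30 days (April has 30).
May 1, 2224 → Jun 1, 2224: 31 days (May has 31).
Jun 1, 2224 → Jun 23, 2224: 22 days.
Total: 174 days.
174 mod 7 = 6, so Thursday + 6 = Wednesday.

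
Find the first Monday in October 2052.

October 1, 2052 is a Tuesday.
The first Monday is therefore October 7 (6 days later).

October 7, 2052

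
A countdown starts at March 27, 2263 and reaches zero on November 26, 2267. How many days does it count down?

Mar 27, 2263 → Mar 27, 2264: 366 days (Feb 29, 2264 is in that span).
Mar 27, 2264 → Mar 27, 2265: 365 days.
Mar 27, 2265 → Mar 27, 2266: 365 days.
Mar 27, 2266 → Mar 27, 2267: 365 days.
Mar 27, 2267 → Apr 27, 2267: 31 days (March has 31).
Apr 27, 2267 → May 27, 2267: 30 days (April has 30).
May 27, 2267 → Jun 27, 2267: 31 days (May has 31).
Jun 27, 2267 → Jul 27, 2267: 30 days (June has 30).
Jul 27, 2267 → Aug 27, 2267: 31 days (July has 31).
Aug 27, 2267 → Sep 27, 2267: 31 days (August has 31).
Sep 27, 2267 → Oct 27, 2267: 30 days (September has 30).
Oct 27, 2267 → Nov 26, 2267: 30 days.
Total: 1705 days.

1705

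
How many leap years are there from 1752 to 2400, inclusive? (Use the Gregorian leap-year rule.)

158

Multiples of 4 in [1752,2400]: 163.
Of those, multiples of 100: 7 (not leap unless ÷400).
Multiples of 400: 2.
Leap years = 163 − 7 + 2 = 158.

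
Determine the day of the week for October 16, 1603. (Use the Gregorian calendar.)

Doomsday rule: the anchor day for the 1600s is Tuesday. For year 03: 3÷12 = 0 r 3, and 3÷4 = 0, so 0+3+0 = 3.
Tuesday + 3 ≡ Friday — that's 1603's doomsday.
In October the doomsday date is Oct 10.
Oct 16 is 6 days after Oct 10; 6 mod 7 = 6, so Friday + 6 = Thursday.

Thursday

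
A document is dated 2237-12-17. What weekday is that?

Sunday

Doomsday rule: the anchor day for the 2200s is Friday. For year 37: 37÷12 = 3 r 1, and 1÷4 = 0, so 3+1+0 = 4.
Friday + 4 ≡ Tuesday — that's 2237's doomsday.
In December the doomsday date is Dec 12.
Dec 17 is 5 days after Dec 12; 5 mod 7 = 5, so Tuesday + 5 = Sunday.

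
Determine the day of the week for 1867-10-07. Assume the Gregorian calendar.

Doomsday rule: the anchor day for the 1800s is Friday. For year 67: 67÷12 = 5 r 7, and 7÷4 = 1, so 5+7+1 = 13.
Friday + 13 ≡ Thursday — that's 1867's doomsday.
In October the doomsday date is Oct 10.
Oct 7 is 3 days before Oct 10; 3 mod 7 = 3, so Thursday − 3 = Monday.

Monday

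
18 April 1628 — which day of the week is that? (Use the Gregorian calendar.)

Doomsday rule: the anchor day for the 1600s is Tuesday. For year 28: 28÷12 = 2 r 4, and 4÷4 = 1, so 2+4+1 = 7.
Tuesday + 7 ≡ Tuesday — that's 1628's doomsday.
In April the doomsday date is Apr 4.
Apr 18 is 14 days after Apr 4; 14 mod 7 = 0, so Tuesday + 0 = Tuesday.

Tuesday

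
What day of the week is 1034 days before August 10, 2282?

Saturday

Aug 10, 2282 is a Thursday.
1034 mod 7 = 5, so 1034 days before a Thursday is Thursday − 5 = Saturday.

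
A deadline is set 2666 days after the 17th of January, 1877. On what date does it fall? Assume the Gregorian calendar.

+365 (one year) → Jan 17, 1878 (2301 left).
+365 (one year) → Jan 17, 1879 (1936 left).
+365 (one year) → Jan 17, 1880 (1571 left).
+366 (one year; includes Feb 29, 1880) → Jan 17, 1881 (1205 left).
+365 (one year) → Jan 17, 1882 (840 left).
+365 (one year) → Jan 17, 1883 (475 left).
+365 (one year) → Jan 17, 1884 (110 left).
Jan has 31 days: +15 → Feb 1, 1884 (95 left).
Feb has 29 days: +29 → Mar 1, 1884 (66 left).
Mar has 31 days: +31 → Apr 1, 1884 (35 left).
Apr has 30 days: +30 → May 1, 1884 (5 left).
+5 → May 6, 1884.

May 6, 1884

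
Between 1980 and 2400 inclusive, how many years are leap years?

Multiples of 4 in [1980,2400]: 106.
Of those, multiples of 100: 5 (not leap unless ÷400).
Multiples of 400: 2.
Leap years = 106 − 5 + 2 = 103.

103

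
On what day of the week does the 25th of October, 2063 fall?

Thursday

Doomsday rule: the anchor day for the 2000s is Tuesday. For year 63: 63÷12 = 5 r 3, and 3÷4 = 0, so 5+3+0 = 8.
Tuesday + 8 ≡ Wednesday — that's 2063's doomsday.
In October the doomsday date is Oct 10.
Oct 25 is 15 days after Oct 10; 15 mod 7 = 1, so Wednesday + 1 = Thursday.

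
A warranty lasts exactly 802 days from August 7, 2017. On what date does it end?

+365 (one year) → Aug 7, 2018 (437 left).
+365 (one year) → Aug 7, 2019 (72 left).
Aug has 31 days: +25 → Sep 1, 2019 (47 left).
Sep has 30 days: +30 → Oct 1, 2019 (17 left).
+17 → Oct 18, 2019.

October 18, 2019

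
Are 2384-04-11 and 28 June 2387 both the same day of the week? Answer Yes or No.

No

From Apr 11, 2384 to Jun 28, 2387 is 1173 days.
1173 mod 7 = 4, so they are different weekdays.
(Apr 11, 2384 is a Wednesday; Jun 28, 2387 is a Sunday.)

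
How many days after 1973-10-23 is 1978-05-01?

Oct 23, 1973 → Oct 23, 1974: 365 days.
Oct 23, 1974 → Oct 23, 1975: 365 days.
Oct 23, 1975 → Oct 23, 1976: 366 days (Feb 29, 1976 is in that span).
Oct 23, 1976 → Oct 23, 1977: 365 days.
Oct 23, 1977 → Nov 23, 1977: 31 days (October has 31).
Nov 23, 1977 → Dec 23, 1977: 30 days (November has 30).
Dec 23, 1977 → Jan 23, 1978: 31 days (December has 31).
Jan 23, 1978 → Feb 23, 1978: 31 days (January has 31).
Feb 23, 1978 → Mar 23, 1978: 28 days (February has 28).
Mar 23, 1978 → Apr 23, 1978: 31 days (March has 31).
Apr 23, 1978 → May 1, 1978: 8 days.
Total: 1651 days.

1651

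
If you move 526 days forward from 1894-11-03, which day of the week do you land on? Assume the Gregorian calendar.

Sunday

Nov 3, 1894 is a Saturday.
526 mod 7 = 1, so 526 days after a Saturday is Saturday + 1 = Sunday.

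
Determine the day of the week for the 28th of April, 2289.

Doomsday rule: the anchor day for the 2200s is Friday. For year 89: 89÷12 = 7 r 5, and 5÷4 = 1, so 7+5+1 = 13.
Friday + 13 ≡ Thursday — that's 2289's doomsday.
In April the doomsday date is Apr 4.
Apr 28 is 24 days after Apr 4; 24 mod 7 = 3, so Thursday + 3 = Sunday.

Sunday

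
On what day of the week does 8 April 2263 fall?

Wednesday

Doomsday rule: the anchor day for the 2200s is Friday. For year 63: 63÷12 = 5 r 3, and 3÷4 = 0, so 5+3+0 = 8.
Friday + 8 ≡ Saturday — that's 2263's doomsday.
In April the doomsday date is Apr 4.
Apr 8 is 4 days after Apr 4; 4 mod 7 = 4, so Saturday + 4 = Wednesday.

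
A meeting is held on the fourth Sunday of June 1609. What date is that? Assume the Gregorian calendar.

June 28, 1609

June 1, 1609 is a Monday.
The first Sunday is therefore June 7 (6 days later).
The fourth Sunday is 7 + 3×7 = June 28.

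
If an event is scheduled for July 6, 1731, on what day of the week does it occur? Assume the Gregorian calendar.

Friday

Doomsday rule: the anchor day for the 1700s is Sunday. For year 31: 31÷12 = 2 r 7, and 7÷4 = 1, so 2+7+1 = 10.
Sunday + 10 ≡ Wednesday — that's 1731's doomsday.
In July the doomsday date is Jul 11.
Jul 6 is 5 days before Jul 11; 5 mod 7 = 5, so Wednesday − 5 = Friday.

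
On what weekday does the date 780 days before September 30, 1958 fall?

Sep 30, 1958 is a Tuesday.
780 mod 7 = 3, so 780 days before a Tuesday is Tuesday − 3 = Saturday.

Saturday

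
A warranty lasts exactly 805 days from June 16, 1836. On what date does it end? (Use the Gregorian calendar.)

August 30, 1838

+365 (one year) → Jun 16, 1837 (440 left).
+365 (one year) → Jun 16, 1838 (75 left).
Jun has 30 days: +15 → Jul 1, 1838 (60 left).
Jul has 31 days: +31 → Aug 1, 1838 (29 left).
+29 → Aug 30, 1838.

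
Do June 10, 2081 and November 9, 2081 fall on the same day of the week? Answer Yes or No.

No

From Jun 10, 2081 to Nov 9, 2081 is 152 days.
152 mod 7 = 5, so they are different weekdays.
(Jun 10, 2081 is a Tuesday; Nov 9, 2081 is a Sunday.)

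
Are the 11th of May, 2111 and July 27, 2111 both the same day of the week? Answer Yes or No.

Yes

From May 11, 2111 to Jul 27, 2111 is 77 days.
77 mod 7 = 0, so they are the same weekday.
(May 11, 2111 is a Monday; Jul 27, 2111 is a Monday.)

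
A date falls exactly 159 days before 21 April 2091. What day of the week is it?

Apr 21, 2091 is a Saturday.
159 mod 7 = 5, so 159 days before a Saturday is Saturday − 5 = Monday.

Monday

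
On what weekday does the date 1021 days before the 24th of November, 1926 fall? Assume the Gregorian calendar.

First find the weekday of Nov 24, 1926. Doomsday rule: the anchor day for the 1900s is Wednesday. For year 26: 26÷12 = 2 r 2, and 2÷4 = 0, so 2+2+0 = 4.
Wednesday + 4 ≡ Sunday — that's 1926's doomsday.
In November the doomsday date is Nov 7.
Nov 24 is 17 days after Nov 7; 17 mod 7 = 3, so Sunday + 3 = Wednesday.
1021 mod 7 = 6, so 1021 days before a Wednesday is Wednesday − 6 = Thursday.

Thursday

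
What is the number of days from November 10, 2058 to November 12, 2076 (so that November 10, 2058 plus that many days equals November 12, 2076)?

6577

Nov 10, 2058 → Nov 10, 2059: 365 days.
Nov 10, 2059 → Nov 10, 2060: 366 days (Feb 29, 2060 is in that span).
Nov 10, 2060 → Nov 10, 2061: 365 days.
Nov 10, 2061 → Nov 10, 2062: 365 days.
Nov 10, 2062 → Nov 10, 2063: 365 days.
Nov 10, 2063 → Nov 10, 2064: 366 days (Feb 29, 2064 is in that span).
Nov 10, 2064 → Nov 10, 2065: 365 days.
Nov 10, 2065 → Nov 10, 2066: 365 days.
Nov 10, 2066 → Nov 10, 2067: 365 days.
Nov 10, 2067 → Nov 10, 2068: 366 days (Feb 29, 2068 is in that span).
Nov 10, 2068 → Nov 10, 2069: 365 days.
Nov 10, 2069 → Nov 10, 2070: 365 days.
Nov 10, 2070 → Nov 10, 2071: 365 days.
Nov 10, 2071 → Nov 10, 2072: 366 days (Feb 29, 2072 is in that span).
Nov 10, 2072 → Nov 10, 2073: 365 days.
Nov 10, 2073 → Nov 10, 2074: 365 days.
Nov 10, 2074 → Nov 10, 2075: 365 days.
Nov 10, 2075 → Dec 10, 2075: 30 days (November has 30).
Dec 10, 2075 → Jan 10, 2076: 31 days (December has 31).
Jan 10, 2076 → Feb 10, 2076: 31 days (January has 31).
Feb 10, 2076 → Mar 10, 2076: 29 days (February has 29).
Mar 10, 2076 → Apr 10, 2076: 31 days (March has 31).
Apr 10, 2076 → May 10, 2076: 30 days (April has 30).
May 10, 2076 → Jun 10, 2076: 31 days (May has 31).
Jun 10, 2076 → Jul 10, 2076: 30 days (June has 30).
Jul 10, 2076 → Aug 10, 2076: 31 days (July has 31).
Aug 10, 2076 → Sep 10, 2076: 31 days (August has 31).
Sep 10, 2076 → Oct 10, 2076: 30 days (September has 30).
Oct 10, 2076 → Nov 10, 2076: 31 days (October has 31).
Nov 10, 2076 → Nov 12, 2076: 2 days.
Total: 6577 days.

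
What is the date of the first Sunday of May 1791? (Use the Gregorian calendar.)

May 1, 1791

May 1, 1791 is a Sunday.
The first Sunday is therefore May 1 (same day).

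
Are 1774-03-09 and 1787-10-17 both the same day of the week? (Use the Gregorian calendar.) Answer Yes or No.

Yes

From Mar 9, 1774 to Oct 17, 1787 is 4970 days.
4970 mod 7 = 0, so they are the same weekday.
(Mar 9, 1774 is a Wednesday; Oct 17, 1787 is a Wednesday.)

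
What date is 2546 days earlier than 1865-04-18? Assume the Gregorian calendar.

−365 (one year) → Apr 18, 1864 (2181 left).
−366 (one year; includes Feb 29, 1864) → Apr 18, 1863 (1815 left).
−365 (one year) → Apr 18, 1862 (1450 left).
−365 (one year) → Apr 18, 1861 (1085 left).
−365 (one year) → Apr 18, 1860 (720 left).
−366 (one year; includes Feb 29, 1860) → Apr 18, 1859 (354 left).
−18 → Mar 31, 1859 (end of Mar, 31 days; 336 left).
−31 → Feb 28, 1859 (end of Feb, 28 days; 305 left).
−28 → Jan 31, 1859 (end of Jan, 31 days; 277 left).
−31 → Dec 31, 1858 (end of Dec, 31 days; 246 left).
−31 → Nov 30, 1858 (end of Nov, 30 days; 215 left).
−30 → Oct 31, 1858 (end of Oct, 31 days; 185 left).
−31 → Sep 30, 1858 (end of Sep, 30 days; 154 left).
−30 → Aug 31, 1858 (end of Aug, 31 days; 124 left).
−31 → Jul 31, 1858 (end of Jul, 31 days; 93 left).
−31 → Jun 30, 1858 (end of Jun, 30 days; 62 left).
−30 → May 31, 1858 (end of May, 31 days; 32 left).
−31 → Apr 30, 1858 (end of Apr, 30 days; 1 left).
−1 → Apr 29, 1858.

April 29, 1858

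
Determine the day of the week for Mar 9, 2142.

Doomsday rule: the anchor day for the 2100s is Sunday. For year 42: 42÷12 = 3 r 6, and 6÷4 = 1, so 3+6+1 = 10.
Sunday + 10 ≡ Wednesday — that's 2142's doomsday.
In March the doomsday date is Mar 14.
Mar 9 is 5 days before Mar 14; 5 mod 7 = 5, so Wednesday − 5 = Friday.

Friday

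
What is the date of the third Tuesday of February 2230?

February 1, 2230 is a Monday.
The first Tuesday is therefore February 2 (1 days later).
The third Tuesday is 2 + 2×7 = February 16.

February 16, 2230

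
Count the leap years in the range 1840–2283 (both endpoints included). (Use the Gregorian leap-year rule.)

Multiples of 4 in [1840,2283]: 111.
Of those, multiples of 100: 4 (not leap unless ÷400).
Multiples of 400: 1.
Leap years = 111 − 4 + 1 = 108.

108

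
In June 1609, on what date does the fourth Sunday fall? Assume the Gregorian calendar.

June 28, 1609

June 1, 1609 is a Monday.
The first Sunday is therefore June 7 (6 days later).
The fourth Sunday is 7 + 3×7 = June 28.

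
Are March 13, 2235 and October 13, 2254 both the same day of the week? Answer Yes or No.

From Mar 13, 2235 to Oct 13, 2254 is 7154 days.
7154 mod 7 = 0, so they are the same weekday.
(Mar 13, 2235 is a Friday; Oct 13, 2254 is a Friday.)

Yes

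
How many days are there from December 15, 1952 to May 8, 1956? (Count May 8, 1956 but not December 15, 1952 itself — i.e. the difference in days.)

1240

Dec 15, 1952 → Dec 15, 1953: 365 days.
Dec 15, 1953 → Dec 15, 1954: 365 days.
Dec 15, 1954 → Dec 15, 1955: 365 days.
Dec 15, 1955 → Jan 15, 1956: 31 days (December has 31).
Jan 15, 1956 → Feb 15, 1956: 31 days (January has 31).
Feb 15, 1956 → Mar 15, 1956: 29 days (February has 29).
Mar 15, 1956 → Apr 15, 1956: 31 days (March has 31).
Apr 15, 1956 → May 8, 1956: 23 days.
Total: 1240 days.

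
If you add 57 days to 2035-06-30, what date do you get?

Jun has 30 days: +1 → Jul 1, 2035 (56 left).
Jul has 31 days: +31 → Aug 1, 2035 (25 left).
+25 → Aug 26, 2035.

August 26, 2035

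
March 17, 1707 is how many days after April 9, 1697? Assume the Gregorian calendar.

Apr 9, 1697 → Apr 9, 1698: 365 days.
Apr 9, 1698 → Apr 9, 1699: 365 days.
Apr 9, 1699 → Apr 9, 1700: 365 days.
Apr 9, 1700 → Apr 9, 1701: 365 days.
Apr 9, 1701 → Apr 9, 1702: 365 days.
Apr 9, 1702 → Apr 9, 1703: 365 days.
Apr 9, 1703 → Apr 9, 1704: 366 days (Feb 29, 1704 is in that span).
Apr 9, 1704 → Apr 9, 1705: 365 days.
Apr 9, 1705 → Apr 9, 1706: 365 days.
Apr 9, 1706 → May 9, 1706: 30 days (April has 30).
May 9, 1706 → Jun 9, 1706: 31 days (May has 31).
Jun 9, 1706 → Jul 9, 1706: 30 days (June has 30).
Jul 9, 1706 → Aug 9, 1706: 31 days (July has 31).
Aug 9, 1706 → Sep 9, 1706: 31 days (August has 31).
Sep 9, 1706 → Oct 9, 1706: 30 days (September has 30).
Oct 9, 1706 → Nov 9, 1706: 31 days (October has 31).
Nov 9, 1706 → Dec 9, 1706: 30 days (November has 30).
Dec 9, 1706 → Jan 9, 1707: 31 days (December has 31).
Jan 9, 1707 → Feb 9, 1707: 31 days (January has 31).
Feb 9, 1707 → Mar 9, 1707: 28 days (February has 28).
Mar 9, 1707 → Mar 17, 1707: 8 days.
Total: 3628 days.

3628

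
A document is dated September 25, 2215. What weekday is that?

Monday

Doomsday rule: the anchor day for the 2200s is Friday. For year 15: 15÷12 = 1 r 3, and 3÷4 = 0, so 1+3+0 = 4.
Friday + 4 ≡ Tuesday — that's 2215's doomsday.
In September the doomsday date is Sep 5.
Sep 25 is 20 days after Sep 5; 20 mod 7 = 6, so Tuesday + 6 = Monday.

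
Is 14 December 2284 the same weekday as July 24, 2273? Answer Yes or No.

No

From Jul 24, 2273 to Dec 14, 2284 is 4161 days.
4161 mod 7 = 3, so they are different weekdays.
(Jul 24, 2273 is a Thursday; Dec 14, 2284 is a Sunday.)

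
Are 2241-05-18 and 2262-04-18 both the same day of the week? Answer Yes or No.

No

From May 18, 2241 to Apr 18, 2262 is 7640 days.
7640 mod 7 = 3, so they are different weekdays.
(May 18, 2241 is a Tuesday; Apr 18, 2262 is a Friday.)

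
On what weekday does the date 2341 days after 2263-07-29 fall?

Saturday

Jul 29, 2263 is a Wednesday.
2341 mod 7 = 3, so 2341 days after a Wednesday is Wednesday + 3 = Saturday.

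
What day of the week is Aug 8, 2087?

January 1, 2087 is a Wednesday.
Jan 1, 2087 → Feb 1, 2087: 31 days (January has 31).
Feb 1, 2087 → Mar 1, 2087: 28 days (February has 28).
Mar 1, 2087 → Apr 1, 2087: 31 days (March has 31).
Apr 1, 2087 → May 1, 2087: 30 days (April has 30).
May 1, 2087 → Jun 1, 2087: 31 days (May has 31).
Jun 1, 2087 → Jul 1, 2087: 30 days (June has 30).
Jul 1, 2087 → Aug 1, 2087: 31 days (July has 31).
Aug 1, 2087 → Aug 8, 2087: 7 days.
Total: 219 days.
219 mod 7 = 2, so Wednesday + 2 = Friday.

Friday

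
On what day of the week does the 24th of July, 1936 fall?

Friday

January 1, 1936 is a Wednesday.
Jan 1, 1936 → Feb 1, 1936: 31 days (January has 31).
Feb 1, 1936 → Mar 1, 1936: 29 days (February has 29).
Mar 1, 1936 → Apr 1, 1936: 31 days (March has 31).
Apr 1, 1936 → May 1, 1936: 30 days (April has 30).
May 1, 1936 → Jun 1, 1936: 31 days (May has 31).
Jun 1, 1936 → Jul 1, 1936: 30 days (June has 30).
Jul 1, 1936 → Jul 24, 1936: 23 days.
Total: 205 days.
205 mod 7 = 2, so Wednesday + 2 = Friday.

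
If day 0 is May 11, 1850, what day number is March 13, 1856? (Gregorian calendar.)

2133

May 11, 1850 → May 11, 1851: 365 days.
May 11, 1851 → May 11, 1852: 366 days (Feb 29, 1852 is in that span).
May 11, 1852 → May 11, 1853: 365 days.
May 11, 1853 → May 11, 1854: 365 days.
May 11, 1854 → May 11, 1855: 365 days.
May 11, 1855 → Jun 11, 1855: 31 days (May has 31).
Jun 11, 1855 → Jul 11, 1855: 30 days (June has 30).
Jul 11, 1855 → Aug 11, 1855: 31 days (July has 31).
Aug 11, 1855 → Sep 11, 1855: 31 days (August has 31).
Sep 11, 1855 → Oct 11, 1855: 30 days (September has 30).
Oct 11, 1855 → Nov 11, 1855: 31 days (October has 31).
Nov 11, 1855 → Dec 11, 1855: 30 days (November has 30).
Dec 11, 1855 → Jan 11, 1856: 31 days (December has 31).
Jan 11, 1856 → Feb 11, 1856: 31 days (January has 31).
Feb 11, 1856 → Mar 11, 1856: 29 days (February has 29).
Mar 11, 1856 → Mar 13, 1856: 2 days.
Total: 2133 days.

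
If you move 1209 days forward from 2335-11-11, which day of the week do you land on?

Saturday

First find the weekday of Nov 11, 2335. Doomsday rule: the anchor day for the 2300s is Wednesday. For year 35: 35÷12 = 2 r 11, and 11÷4 = 2, so 2+11+2 = 15.
Wednesday + 15 ≡ Thursday — that's 2335's doomsday.
In November the doomsday date is Nov 7.
Nov 11 is 4 days after Nov 7; 4 mod 7 = 4, so Thursday + 4 = Monday.
1209 mod 7 = 5, so 1209 days after a Monday is Monday + 5 = Saturday.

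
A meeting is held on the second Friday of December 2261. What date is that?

December 1, 2261 is a Sunday.
The first Friday is therefore December 6 (5 days later).
The second Friday is 6 + 1×7 = December 13.

December 13, 2261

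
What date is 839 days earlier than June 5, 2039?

−365 (one year) → Jun 5, 2038 (474 left).
−365 (one year) → Jun 5, 2037 (109 left).
−5 → May 31, 2037 (end of May, 31 days; 104 left).
−31 → Apr 30, 2037 (end of Apr, 30 days; 73 left).
−30 → Mar 31, 2037 (end of Mar, 31 days; 43 left).
−31 → Feb 28, 2037 (end of Feb, 28 days; 12 left).
−12 → Feb 16, 2037.

February 16, 2037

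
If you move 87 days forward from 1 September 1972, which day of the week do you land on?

Sep 1, 1972 is a Friday.
87 mod 7 = 3, so 87 days after a Friday is Friday + 3 = Monday.

Monday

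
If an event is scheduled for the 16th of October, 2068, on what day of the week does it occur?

Tuesday

January 1, 2068 is a Sunday.
Jan 1, 2068 → Feb 1, 2068: 31 days (January has 31).
Feb 1, 2068 → Mar 1, 2068: 29 days (February has 29).
Mar 1, 2068 → Apr 1, 2068: 31 days (March has 31).
Apr 1, 2068 → May 1, 2068: 30 days (April has 30).
May 1, 2068 → Jun 1, 2068: 31 days (May has 31).
Jun 1, 2068 → Jul 1, 2068: 30 days (June has 30).
Jul 1, 2068 → Aug 1, 2068: 31 days (July has 31).
Aug 1, 2068 → Sep 1, 2068: 31 days (August has 31).
Sep 1, 2068 → Oct 1, 2068: 30 days (September has 30).
Oct 1, 2068 → Oct 16, 2068: 15 days.
Total: 289 days.
289 mod 7 = 2, so Sunday + 2 = Tuesday.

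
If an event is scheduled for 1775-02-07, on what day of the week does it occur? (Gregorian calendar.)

Doomsday rule: the anchor day for the 1700s is Sunday. For year 75: 75÷12 = 6 r 3, and 3÷4 = 0, so 6+3+0 = 9.
Sunday + 9 ≡ Tuesday — that's 1775's doomsday.
In February the doomsday date is Feb 28 (1775 is not a leap year).
Feb 7 is 21 days before Feb 28; 21 mod 7 = 0, so Tuesday − 0 = Tuesday.

Tuesday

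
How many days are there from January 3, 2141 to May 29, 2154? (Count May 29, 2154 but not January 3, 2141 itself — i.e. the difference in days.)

Jan 3, 2141 → Jan 3, 2142: 365 days.
Jan 3, 2142 → Jan 3, 2143: 365 days.
Jan 3, 2143 → Jan 3, 2144: 365 days.
Jan 3, 2144 → Jan 3, 2145: 366 days (Feb 29, 2144 is in that span).
Jan 3, 2145 → Jan 3, 2146: 365 days.
Jan 3, 2146 → Jan 3, 2147: 365 days.
Jan 3, 2147 → Jan 3, 2148: 365 days.
Jan 3, 2148 → Jan 3, 2149: 366 days (Feb 29, 2148 is in that span).
Jan 3, 2149 → Jan 3, 2150: 365 days.
Jan 3, 2150 → Jan 3, 2151: 365 days.
Jan 3, 2151 → Jan 3, 2152: 365 days.
Jan 3, 2152 → Jan 3, 2153: 366 days (Feb 29, 2152 is in that span).
Jan 3, 2153 → Jan 3, 2154: 365 days.
Jan 3, 2154 → Feb 3, 2154: 31 days (January has 31).
Feb 3, 2154 → Mar 3, 2154: 28 days (February has 28).
Mar 3, 2154 → Apr 3, 2154: 31 days (March has 31).
Apr 3, 2154 → May 3, 2154: 30 days (April has 30).
May 3, 2154 → May 29, 2154: 26 days.
Total: 4894 days.

4894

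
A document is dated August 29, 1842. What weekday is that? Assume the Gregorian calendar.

Monday

Doomsday rule: the anchor day for the 1800s is Friday. For year 42: 42÷12 = 3 r 6, and 6÷4 = 1, so 3+6+1 = 10.
Friday + 10 ≡ Monday — that's 1842's doomsday.
In August the doomsday date is Aug 8.
Aug 29 is 21 days after Aug 8; 21 mod 7 = 0, so Monday + 0 = Monday.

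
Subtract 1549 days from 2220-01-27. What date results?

October 31, 2215

−365 (one year) → Jan 27, 2219 (1184 left).
−365 (one year) → Jan 27, 2218 (819 left).
−365 (one year) → Jan 27, 2217 (454 left).
−366 (one year; includes Feb 29, 2216) → Jan 27, 2216 (88 left).
−27 → Dec 31, 2215 (end of Dec, 31 days; 61 left).
−31 → Nov 30, 2215 (end of Nov, 30 days; 30 left).
−30 → Oct 31, 2215 (end of Oct, 31 days; 0 left).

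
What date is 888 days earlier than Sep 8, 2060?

April 4, 2058

−366 (one year; includes Feb 29, 2060) → Sep 8, 2059 (522 left).
−365 (one year) → Sep 8, 2058 (157 left).
−8 → Aug 31, 2058 (end of Aug, 31 days; 149 left).
−31 → Jul 31, 2058 (end of Jul, 31 days; 118 left).
−31 → Jun 30, 2058 (end of Jun, 30 days; 87 left).
−30 → May 31, 2058 (end of May, 31 days; 57 left).
−31 → Apr 30, 2058 (end of Apr, 30 days; 26 left).
−26 → Apr 4, 2058.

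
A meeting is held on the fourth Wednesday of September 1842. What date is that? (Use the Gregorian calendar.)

September 28, 1842

September 1, 1842 is a Thursday.
The first Wednesday is therefore September 7 (6 days later).
The fourth Wednesday is 7 + 3×7 = September 28.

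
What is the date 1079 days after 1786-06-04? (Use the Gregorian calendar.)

May 18, 1789

+365 (one year) → Jun 4, 1787 (714 left).
+366 (one year; includes Feb 29, 1788) → Jun 4, 1788 (348 left).
Jun has 30 days: +27 → Jul 1, 1788 (321 left).
Jul has 31 days: +31 → Aug 1, 1788 (290 left).
Aug has 31 days: +31 → Sep 1, 1788 (259 left).
Sep has 30 days: +30 → Oct 1, 1788 (229 left).
Oct has 31 days: +31 → Nov 1, 1788 (198 left).
Nov has 30 days: +30 → Dec 1, 1788 (168 left).
Dec has 31 days: +31 → Jan 1, 1789 (137 left).
Jan has 31 days: +31 → Feb 1, 1789 (106 left).
Feb has 28 days: +28 → Mar 1, 1789 (78 left).
Mar has 31 days: +31 → Apr 1, 1789 (47 left).
Apr has 30 days: +30 → May 1, 1789 (17 left).
+17 → May 18, 1789.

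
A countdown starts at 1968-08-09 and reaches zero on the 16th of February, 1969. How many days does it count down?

191

Aug 9, 1968 → Sep 9, 1968: 31 days (August has 31).
Sep 9, 1968 → Oct 9, 1968: 30 days (September has 30).
Oct 9, 1968 → Nov 9, 1968: 31 days (October has 31).
Nov 9, 1968 → Dec 9, 1968: 30 days (November has 30).
Dec 9, 1968 → Jan 9, 1969: 31 days (December has 31).
Jan 9, 1969 → Feb 9, 1969: 31 days (January has 31).
Feb 9, 1969 → Feb 16, 1969: 7 days.
Total: 191 days.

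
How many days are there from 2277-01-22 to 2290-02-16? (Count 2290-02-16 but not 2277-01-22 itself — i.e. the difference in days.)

Jan 22, 2277 → Jan 22, 2278: 365 days.
Jan 22, 2278 → Jan 22, 2279: 365 days.
Jan 22, 2279 → Jan 22, 2280: 365 days.
Jan 22, 2280 → Jan 22, 2281: 366 days (Feb 29, 2280 is in that span).
Jan 22, 2281 → Jan 22, 2282: 365 days.
Jan 22, 2282 → Jan 22, 2283: 365 days.
Jan 22, 2283 → Jan 22, 2284: 365 days.
Jan 22, 2284 → Jan 22, 2285: 366 days (Feb 29, 2284 is in that span).
Jan 22, 2285 → Jan 22, 2286: 365 days.
Jan 22, 2286 → Jan 22, 2287: 365 days.
Jan 22, 2287 → Jan 22, 2288: 365 days.
Jan 22, 2288 → Jan 22, 2289: 366 days (Feb 29, 2288 is in that span).
Jan 22, 2289 → Feb 22, 2289: 31 days (January has 31).
Feb 22, 2289 → Mar 22, 2289: 28 days (February has 28).
Mar 22, 2289 → Apr 22, 2289: 31 days (March has 31).
Apr 22, 2289 → May 22, 2289: 30 days (April has 30).
May 22, 2289 → Jun 22, 2289: 31 days (May has 31).
Jun 22, 2289 → Jul 22, 2289: 30 days (June has 30).
Jul 22, 2289 → Aug 22, 2289: 31 days (July has 31).
Aug 22, 2289 → Sep 22, 2289: 31 days (August has 31).
Sep 22, 2289 → Oct 22, 2289: 30 days (September has 30).
Oct 22, 2289 → Nov 22, 2289: 31 days (October has 31).
Nov 22, 2289 → Dec 22, 2289: 30 days (November has 30).
Dec 22, 2289 → Jan 22, 2290: 31 days (December has 31).
Jan 22, 2290 → Feb 16, 2290: 25 days.
Total: 4773 days.

4773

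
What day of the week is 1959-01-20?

Tuesday

Doomsday rule: the anchor day for the 1900s is Wednesday. For year 59: 59÷12 = 4 r 11, and 11÷4 = 2, so 4+11+2 = 17.
Wednesday + 17 ≡ Saturday — that's 1959's doomsday.
In January the doomsday date is Jan 3 (1959 is not a leap year).
Jan 20 is 17 days after Jan 3; 17 mod 7 = 3, so Saturday + 3 = Tuesday.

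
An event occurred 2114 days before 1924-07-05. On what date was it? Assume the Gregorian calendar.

−366 (one year; includes Feb 29, 1924) → Jul 5, 1923 (1748 left).
−365 (one year) → Jul 5, 1922 (1383 left).
−365 (one year) → Jul 5, 1921 (1018 left).
−365 (one year) → Jul 5, 1920 (653 left).
−366 (one year; includes Feb 29, 1920) → Jul 5, 1919 (287 left).
−5 → Jun 30, 1919 (end of Jun, 30 days; 282 left).
−30 → May 31, 1919 (end of May, 31 days; 252 left).
−31 → Apr 30, 1919 (end of Apr, 30 days; 221 left).
−30 → Mar 31, 1919 (end of Mar, 31 days; 191 left).
−31 → Feb 28, 1919 (end of Feb, 28 days; 160 left).
−28 → Jan 31, 1919 (end of Jan, 31 days; 132 left).
−31 → Dec 31, 1918 (end of Dec, 31 days; 101 left).
−31 → Nov 30, 1918 (end of Nov, 30 days; 70 left).
−30 → Oct 31, 1918 (end of Oct, 31 days; 40 left).
−31 → Sep 30, 1918 (end of Sep, 30 days; 9 left).
−9 → Sep 21, 1918.

September 21, 1918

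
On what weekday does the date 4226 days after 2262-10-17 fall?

Wednesday

First find the weekday of Oct 17, 2262. Doomsday rule: the anchor day for the 2200s is Friday. For year 62: 62÷12 = 5 r 2, and 2÷4 = 0, so 5+2+0 = 7.
Friday + 7 ≡ Friday — that's 2262's doomsday.
In October the doomsday date is Oct 10.
Oct 17 is 7 days after Oct 10; 7 mod 7 = 0, so Friday + 0 = Friday.
4226 mod 7 = 5, so 4226 days after a Friday is Friday + 5 = Wednesday.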